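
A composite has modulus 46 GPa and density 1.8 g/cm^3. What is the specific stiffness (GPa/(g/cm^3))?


Specific stiffness = E/rho = 46/1.8 = 25.6 GPa/(g/cm^3)

25.6 GPa/(g/cm^3)


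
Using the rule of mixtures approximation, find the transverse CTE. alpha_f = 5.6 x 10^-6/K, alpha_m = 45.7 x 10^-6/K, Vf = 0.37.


alpha_2 = alpha_f*Vf + alpha_m*(1-Vf) = 5.6*0.37 + 45.7*0.63 = 30.9 x 10^-6/K

30.9 x 10^-6/K


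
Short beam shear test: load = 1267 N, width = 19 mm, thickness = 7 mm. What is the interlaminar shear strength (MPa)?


ILSS = 3F/(4bh) = 3*1267/(4*19*7) = 7.14 MPa

7.14 MPa


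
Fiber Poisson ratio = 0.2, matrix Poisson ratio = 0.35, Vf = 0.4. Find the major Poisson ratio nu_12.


nu_12 = nu_f*Vf + nu_m*(1-Vf) = 0.2*0.4 + 0.35*0.6 = 0.29

0.29


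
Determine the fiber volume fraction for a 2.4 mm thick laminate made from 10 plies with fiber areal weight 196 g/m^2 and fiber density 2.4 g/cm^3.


Vf = n * FAW / (rho_f * h * 1000) = 10 * 196 / (2.4 * 2.4 * 1000) = 0.3403

0.3403


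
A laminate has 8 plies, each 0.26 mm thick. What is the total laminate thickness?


h = n * t_ply = 8 * 0.26 = 2.08 mm

2.08 mm


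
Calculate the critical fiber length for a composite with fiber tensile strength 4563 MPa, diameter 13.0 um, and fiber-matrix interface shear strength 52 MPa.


Lc = sigma_f * d / (2 * tau_i) = 4563 * 13.0 / (2 * 52) = 570.4 um

570.4 um


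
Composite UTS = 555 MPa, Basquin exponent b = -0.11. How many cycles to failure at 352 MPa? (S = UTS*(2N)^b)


N = 0.5 * (S/UTS)^(1/b) = 0.5 * (352/555)^(1/-0.11) = 31.3834 cycles

31.3834 cycles


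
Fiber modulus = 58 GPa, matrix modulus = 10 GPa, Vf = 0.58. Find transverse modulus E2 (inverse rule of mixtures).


1/E2 = Vf/Ef + (1-Vf)/Em = 0.58/58 + 0.42/10
E2 = 19.23 GPa

19.23 GPa


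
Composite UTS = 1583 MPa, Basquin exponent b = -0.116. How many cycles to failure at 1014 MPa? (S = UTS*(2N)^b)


N = 0.5 * (S/UTS)^(1/b) = 0.5 * (1014/1583)^(1/-0.116) = 23.2585 cycles

23.2585 cycles


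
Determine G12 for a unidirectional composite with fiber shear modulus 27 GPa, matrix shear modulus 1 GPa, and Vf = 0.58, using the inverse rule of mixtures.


1/G12 = Vf/Gf + (1-Vf)/Gm = 0.58/27 + 0.42/1
G12 = 2.27 GPa

2.27 GPa


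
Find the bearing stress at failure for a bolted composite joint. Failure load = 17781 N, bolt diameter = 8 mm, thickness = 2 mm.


sigma_br = F/(d*h) = 17781/(8*2) = 1111.3 MPa

1111.3 MPa


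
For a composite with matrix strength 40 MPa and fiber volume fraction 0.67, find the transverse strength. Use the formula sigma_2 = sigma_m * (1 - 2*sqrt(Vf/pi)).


factor = 1 - 2*sqrt(0.67/pi) = 0.0764
sigma_2 = 40 * 0.0764 = 3.06 MPa

3.06 MPa


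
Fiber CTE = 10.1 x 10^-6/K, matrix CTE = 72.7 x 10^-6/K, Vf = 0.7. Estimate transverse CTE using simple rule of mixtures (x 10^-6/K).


alpha_2 = alpha_f*Vf + alpha_m*(1-Vf) = 10.1*0.7 + 72.7*0.3 = 28.9 x 10^-6/K

28.9 x 10^-6/K


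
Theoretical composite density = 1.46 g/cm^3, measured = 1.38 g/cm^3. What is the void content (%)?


Void% = (rho_theo - rho_actual)/rho_theo * 100 = (1.46 - 1.38)/1.46 * 100 = 5.48%

5.48%


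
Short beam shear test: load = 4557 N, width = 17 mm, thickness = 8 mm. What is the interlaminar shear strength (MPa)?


ILSS = 3F/(4bh) = 3*4557/(4*17*8) = 25.13 MPa

25.13 MPa


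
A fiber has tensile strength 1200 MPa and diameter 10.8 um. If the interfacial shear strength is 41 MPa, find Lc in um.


Lc = sigma_f * d / (2 * tau_i) = 1200 * 10.8 / (2 * 41) = 158.0 um

158.0 um


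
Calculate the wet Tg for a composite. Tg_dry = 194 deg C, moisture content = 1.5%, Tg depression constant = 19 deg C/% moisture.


Tg_wet = Tg_dry - k*moisture = 194 - 19*1.5 = 165.5 deg C

165.5 deg C


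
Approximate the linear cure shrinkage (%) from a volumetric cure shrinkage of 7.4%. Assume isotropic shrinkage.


Linear shrinkage ≈ vol_shrink/3 = 7.4/3 = 2.467%

2.467%


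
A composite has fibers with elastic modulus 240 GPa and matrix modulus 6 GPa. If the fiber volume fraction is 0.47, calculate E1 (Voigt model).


E1 = Ef*Vf + Em*(1-Vf) = 240*0.47 + 6*0.53 = 115.98 GPa

115.98 GPa


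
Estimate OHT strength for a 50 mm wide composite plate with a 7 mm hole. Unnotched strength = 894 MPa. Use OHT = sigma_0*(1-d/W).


OHT = sigma_0*(1-d/W) = 894*(1-7/50) = 768.8 MPa

768.8 MPa


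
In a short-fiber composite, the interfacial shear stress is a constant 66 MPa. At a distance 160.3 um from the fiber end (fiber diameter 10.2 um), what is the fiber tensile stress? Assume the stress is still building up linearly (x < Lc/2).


Force balance: sigma_f * (pi*d^2/4) = tau * (pi*d) * x  ->  sigma_f = 4 * tau * x / d
sigma_f = 4 * 66 * 160.3 / 10.2 = 4148.9 MPa

4148.9 MPa


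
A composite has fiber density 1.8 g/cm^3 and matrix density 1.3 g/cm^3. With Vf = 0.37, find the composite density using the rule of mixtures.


rho_c = rho_f*Vf + rho_m*(1-Vf) = 1.8*0.37 + 1.3*0.63 = 1.485 g/cm^3

1.485 g/cm^3


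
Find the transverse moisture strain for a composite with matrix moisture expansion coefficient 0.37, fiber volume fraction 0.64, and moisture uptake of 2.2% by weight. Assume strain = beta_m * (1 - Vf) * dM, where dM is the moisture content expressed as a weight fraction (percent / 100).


dM = 2.2/100 = 0.022
strain = beta_m * (1-Vf) * dM = 0.37 * 0.36 * 0.022 = 0.0029304

0.0029304


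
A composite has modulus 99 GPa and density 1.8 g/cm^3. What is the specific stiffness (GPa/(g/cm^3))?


Specific stiffness = E/rho = 99/1.8 = 55.0 GPa/(g/cm^3)

55.0 GPa/(g/cm^3)


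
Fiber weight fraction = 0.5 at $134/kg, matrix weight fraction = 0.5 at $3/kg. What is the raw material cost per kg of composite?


Cost = cost_f*Wf + cost_m*Wm = 134*0.5 + 3*0.5 = $68.5/kg

$68.5/kg


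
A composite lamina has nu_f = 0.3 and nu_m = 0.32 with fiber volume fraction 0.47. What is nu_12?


nu_12 = nu_f*Vf + nu_m*(1-Vf) = 0.3*0.47 + 0.32*0.53 = 0.3106

0.3106


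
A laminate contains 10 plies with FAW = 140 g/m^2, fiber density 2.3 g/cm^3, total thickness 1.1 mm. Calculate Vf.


Vf = n * FAW / (rho_f * h * 1000) = 10 * 140 / (2.3 * 1.1 * 1000) = 0.5534

0.5534


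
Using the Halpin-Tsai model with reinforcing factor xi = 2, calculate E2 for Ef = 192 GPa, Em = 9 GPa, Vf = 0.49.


eta = (Ef/Em - 1)/(Ef/Em + xi) = (21.3333 - 1)/(21.3333 + 2) = 0.8714
E2 = Em*(1+xi*eta*Vf)/(1-eta*Vf) = 29.12 GPa

29.12 GPa


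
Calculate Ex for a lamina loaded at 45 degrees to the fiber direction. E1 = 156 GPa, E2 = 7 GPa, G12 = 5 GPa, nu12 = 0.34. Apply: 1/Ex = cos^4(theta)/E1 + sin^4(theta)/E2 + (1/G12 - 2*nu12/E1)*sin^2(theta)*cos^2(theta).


cos^4(45) = 0.25, sin^4(45) = 0.25, sin^2(45)*cos^2(45) = 0.25
1/G12 - 2*nu12/E1 = 1/5 - 2*0.34/156 = 0.195641 GPa^-1
1/Ex = 0.25/156 + 0.25/7 + 0.195641*0.25 = 0.0862271 GPa^-1
Ex = 11.6 GPa

11.6 GPa


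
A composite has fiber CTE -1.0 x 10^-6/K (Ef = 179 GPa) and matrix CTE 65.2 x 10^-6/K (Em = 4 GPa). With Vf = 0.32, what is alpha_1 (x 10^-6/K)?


E1 = Ef*Vf + Em*(1-Vf) = 60.0
alpha_1 = (alpha_f*Ef*Vf + alpha_m*Em*(1-Vf))/E1 = 2.0 x 10^-6/K

2.0 x 10^-6/K


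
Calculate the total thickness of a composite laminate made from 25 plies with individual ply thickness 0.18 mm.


h = n * t_ply = 25 * 0.18 = 4.5 mm

4.5 mm


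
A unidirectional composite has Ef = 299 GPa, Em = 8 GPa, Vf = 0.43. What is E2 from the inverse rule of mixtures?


1/E2 = Vf/Ef + (1-Vf)/Em = 0.43/299 + 0.57/8
E2 = 13.76 GPa

13.76 GPa


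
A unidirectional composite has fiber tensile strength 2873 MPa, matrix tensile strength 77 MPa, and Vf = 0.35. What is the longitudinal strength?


sigma_1 = sigma_f*Vf + sigma_m*(1-Vf) = 2873*0.35 + 77*0.65 = 1055.6 MPa

1055.6 MPa


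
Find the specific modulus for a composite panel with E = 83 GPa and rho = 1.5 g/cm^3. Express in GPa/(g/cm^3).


Specific stiffness = E/rho = 83/1.5 = 55.3 GPa/(g/cm^3)

55.3 GPa/(g/cm^3)


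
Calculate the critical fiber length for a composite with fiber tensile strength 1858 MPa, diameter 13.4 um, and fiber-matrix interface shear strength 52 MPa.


Lc = sigma_f * d / (2 * tau_i) = 1858 * 13.4 / (2 * 52) = 239.4 um

239.4 um


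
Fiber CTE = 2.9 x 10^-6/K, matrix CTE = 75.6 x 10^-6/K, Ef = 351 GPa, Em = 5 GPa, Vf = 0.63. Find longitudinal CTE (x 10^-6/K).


E1 = Ef*Vf + Em*(1-Vf) = 222.98
alpha_1 = (alpha_f*Ef*Vf + alpha_m*Em*(1-Vf))/E1 = 3.5 x 10^-6/K

3.5 x 10^-6/K


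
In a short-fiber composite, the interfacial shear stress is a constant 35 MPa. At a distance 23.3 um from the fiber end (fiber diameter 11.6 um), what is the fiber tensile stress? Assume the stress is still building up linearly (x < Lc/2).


Force balance: sigma_f * (pi*d^2/4) = tau * (pi*d) * x  ->  sigma_f = 4 * tau * x / d
sigma_f = 4 * 35 * 23.3 / 11.6 = 281.2 MPa

281.2 MPa


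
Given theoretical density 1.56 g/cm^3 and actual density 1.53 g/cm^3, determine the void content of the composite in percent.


Void% = (rho_theo - rho_actual)/rho_theo * 100 = (1.56 - 1.53)/1.56 * 100 = 1.92%

1.92%


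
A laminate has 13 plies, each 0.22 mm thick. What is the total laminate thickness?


h = n * t_ply = 13 * 0.22 = 2.86 mm

2.86 mm


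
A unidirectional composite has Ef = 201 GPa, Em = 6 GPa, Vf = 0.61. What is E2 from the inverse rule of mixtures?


1/E2 = Vf/Ef + (1-Vf)/Em = 0.61/201 + 0.39/6
E2 = 14.7 GPa

14.7 GPa


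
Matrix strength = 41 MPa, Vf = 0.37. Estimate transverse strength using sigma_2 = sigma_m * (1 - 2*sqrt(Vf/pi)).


factor = 1 - 2*sqrt(0.37/pi) = 0.3136
sigma_2 = 41 * 0.3136 = 12.86 MPa

12.86 MPa


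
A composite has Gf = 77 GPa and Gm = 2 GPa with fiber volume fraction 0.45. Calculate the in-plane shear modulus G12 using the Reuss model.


1/G12 = Vf/Gf + (1-Vf)/Gm = 0.45/77 + 0.55/2
G12 = 3.56 GPa

3.56 GPa


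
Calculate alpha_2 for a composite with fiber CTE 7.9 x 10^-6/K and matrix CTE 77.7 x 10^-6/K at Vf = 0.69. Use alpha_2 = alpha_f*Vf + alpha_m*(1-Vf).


alpha_2 = alpha_f*Vf + alpha_m*(1-Vf) = 7.9*0.69 + 77.7*0.31 = 29.5 x 10^-6/K

29.5 x 10^-6/K


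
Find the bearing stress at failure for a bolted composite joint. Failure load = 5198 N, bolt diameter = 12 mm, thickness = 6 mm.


sigma_br = F/(d*h) = 5198/(12*6) = 72.2 MPa

72.2 MPa


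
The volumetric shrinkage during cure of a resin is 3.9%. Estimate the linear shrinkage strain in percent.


Linear shrinkage ≈ vol_shrink/3 = 3.9/3 = 1.3%

1.3%


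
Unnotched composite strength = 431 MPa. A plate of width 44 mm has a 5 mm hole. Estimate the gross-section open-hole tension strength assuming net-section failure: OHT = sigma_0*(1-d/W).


OHT = sigma_0*(1-d/W) = 431*(1-5/44) = 382.0 MPa

382.0 MPa


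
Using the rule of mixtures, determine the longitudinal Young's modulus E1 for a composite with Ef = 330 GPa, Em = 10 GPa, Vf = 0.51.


E1 = Ef*Vf + Em*(1-Vf) = 330*0.51 + 10*0.49 = 173.2 GPa

173.2 GPa


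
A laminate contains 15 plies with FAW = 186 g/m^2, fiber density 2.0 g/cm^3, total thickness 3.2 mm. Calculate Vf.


Vf = n * FAW / (rho_f * h * 1000) = 15 * 186 / (2.0 * 3.2 * 1000) = 0.4359

0.4359


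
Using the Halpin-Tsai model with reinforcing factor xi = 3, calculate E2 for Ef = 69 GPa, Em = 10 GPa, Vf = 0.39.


eta = (Ef/Em - 1)/(Ef/Em + xi) = (6.9 - 1)/(6.9 + 3) = 0.596
E2 = Em*(1+xi*eta*Vf)/(1-eta*Vf) = 22.11 GPa

22.11 GPa


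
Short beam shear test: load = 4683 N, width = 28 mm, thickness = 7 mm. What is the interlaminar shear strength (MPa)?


ILSS = 3F/(4bh) = 3*4683/(4*28*7) = 17.92 MPa

17.92 MPa


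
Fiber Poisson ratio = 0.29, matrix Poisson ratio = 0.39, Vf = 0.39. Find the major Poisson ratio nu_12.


nu_12 = nu_f*Vf + nu_m*(1-Vf) = 0.29*0.39 + 0.39*0.61 = 0.351

0.351


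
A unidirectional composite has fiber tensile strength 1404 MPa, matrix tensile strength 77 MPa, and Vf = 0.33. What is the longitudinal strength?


sigma_1 = sigma_f*Vf + sigma_m*(1-Vf) = 1404*0.33 + 77*0.67 = 514.9 MPa

514.9 MPa


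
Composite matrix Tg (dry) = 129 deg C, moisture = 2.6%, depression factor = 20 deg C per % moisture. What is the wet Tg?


Tg_wet = Tg_dry - k*moisture = 129 - 20*2.6 = 77.0 deg C

77.0 deg C


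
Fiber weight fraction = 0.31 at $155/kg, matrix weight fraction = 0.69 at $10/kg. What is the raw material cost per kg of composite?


Cost = cost_f*Wf + cost_m*Wm = 155*0.31 + 10*0.69 = $54.95/kg

$54.95/kg


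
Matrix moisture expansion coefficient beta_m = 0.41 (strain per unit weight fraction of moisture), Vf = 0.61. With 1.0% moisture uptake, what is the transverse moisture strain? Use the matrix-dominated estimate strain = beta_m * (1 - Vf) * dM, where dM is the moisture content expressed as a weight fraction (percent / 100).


dM = 1.0/100 = 0.01
strain = beta_m * (1-Vf) * dM = 0.41 * 0.39 * 0.01 = 0.001599

0.001599


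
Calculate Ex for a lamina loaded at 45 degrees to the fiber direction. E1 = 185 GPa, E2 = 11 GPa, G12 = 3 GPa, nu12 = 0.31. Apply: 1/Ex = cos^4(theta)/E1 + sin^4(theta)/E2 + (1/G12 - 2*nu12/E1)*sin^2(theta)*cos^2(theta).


cos^4(45) = 0.25, sin^4(45) = 0.25, sin^2(45)*cos^2(45) = 0.25
1/G12 - 2*nu12/E1 = 1/3 - 2*0.31/185 = 0.329982 GPa^-1
1/Ex = 0.25/185 + 0.25/11 + 0.329982*0.25 = 0.1065741 GPa^-1
Ex = 9.38 GPa

9.38 GPa


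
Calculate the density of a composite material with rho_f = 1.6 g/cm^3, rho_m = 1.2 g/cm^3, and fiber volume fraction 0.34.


rho_c = rho_f*Vf + rho_m*(1-Vf) = 1.6*0.34 + 1.2*0.66 = 1.336 g/cm^3

1.336 g/cm^3


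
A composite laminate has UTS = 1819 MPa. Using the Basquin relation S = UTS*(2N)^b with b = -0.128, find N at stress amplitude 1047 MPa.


N = 0.5 * (S/UTS)^(1/b) = 0.5 * (1047/1819)^(1/-0.128) = 37.4179 cycles

37.4179 cycles


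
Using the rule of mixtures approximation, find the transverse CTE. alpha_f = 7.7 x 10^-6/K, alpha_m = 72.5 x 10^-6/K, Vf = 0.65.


alpha_2 = alpha_f*Vf + alpha_m*(1-Vf) = 7.7*0.65 + 72.5*0.35 = 30.4 x 10^-6/K

30.4 x 10^-6/K


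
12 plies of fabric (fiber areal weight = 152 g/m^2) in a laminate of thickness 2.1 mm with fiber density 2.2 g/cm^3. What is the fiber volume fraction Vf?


Vf = n * FAW / (rho_f * h * 1000) = 12 * 152 / (2.2 * 2.1 * 1000) = 0.3948

0.3948


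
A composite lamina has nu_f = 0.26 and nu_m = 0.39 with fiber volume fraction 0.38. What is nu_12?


nu_12 = nu_f*Vf + nu_m*(1-Vf) = 0.26*0.38 + 0.39*0.62 = 0.3406

0.3406


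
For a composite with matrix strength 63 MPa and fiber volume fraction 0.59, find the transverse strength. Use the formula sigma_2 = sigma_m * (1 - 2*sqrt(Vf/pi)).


factor = 1 - 2*sqrt(0.59/pi) = 0.1333
sigma_2 = 63 * 0.1333 = 8.4 MPa

8.4 MPa


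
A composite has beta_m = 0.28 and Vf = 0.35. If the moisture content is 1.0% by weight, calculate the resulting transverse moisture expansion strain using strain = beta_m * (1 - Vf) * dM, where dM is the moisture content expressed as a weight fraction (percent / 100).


dM = 1.0/100 = 0.01
strain = beta_m * (1-Vf) * dM = 0.28 * 0.65 * 0.01 = 0.00182

0.00182


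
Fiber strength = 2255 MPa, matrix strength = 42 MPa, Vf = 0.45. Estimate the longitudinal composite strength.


sigma_1 = sigma_f*Vf + sigma_m*(1-Vf) = 2255*0.45 + 42*0.55 = 1037.9 MPa

1037.9 MPa


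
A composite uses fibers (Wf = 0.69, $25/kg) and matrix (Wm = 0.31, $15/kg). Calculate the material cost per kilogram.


Cost = cost_f*Wf + cost_m*Wm = 25*0.69 + 15*0.31 = $21.9/kg

$21.9/kg


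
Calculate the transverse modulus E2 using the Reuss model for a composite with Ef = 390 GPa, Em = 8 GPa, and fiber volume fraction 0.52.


1/E2 = Vf/Ef + (1-Vf)/Em = 0.52/390 + 0.48/8
E2 = 16.3 GPa

16.3 GPa


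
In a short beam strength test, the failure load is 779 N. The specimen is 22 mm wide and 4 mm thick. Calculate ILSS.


ILSS = 3F/(4bh) = 3*779/(4*22*4) = 6.64 MPa

6.64 MPa


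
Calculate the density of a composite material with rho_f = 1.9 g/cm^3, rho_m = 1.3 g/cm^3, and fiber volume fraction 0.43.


rho_c = rho_f*Vf + rho_m*(1-Vf) = 1.9*0.43 + 1.3*0.57 = 1.558 g/cm^3

1.558 g/cm^3


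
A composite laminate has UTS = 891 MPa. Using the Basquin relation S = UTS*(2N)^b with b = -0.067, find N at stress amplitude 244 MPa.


N = 0.5 * (S/UTS)^(1/b) = 0.5 * (244/891)^(1/-0.067) = 1.2425e+08 cycles

1.2425e+08 cycles


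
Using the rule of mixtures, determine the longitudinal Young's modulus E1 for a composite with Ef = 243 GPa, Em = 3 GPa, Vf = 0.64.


E1 = Ef*Vf + Em*(1-Vf) = 243*0.64 + 3*0.36 = 156.6 GPa

156.6 GPa


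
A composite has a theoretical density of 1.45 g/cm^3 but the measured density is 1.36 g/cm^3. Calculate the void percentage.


Void% = (rho_theo - rho_actual)/rho_theo * 100 = (1.45 - 1.36)/1.45 * 100 = 6.21%

6.21%


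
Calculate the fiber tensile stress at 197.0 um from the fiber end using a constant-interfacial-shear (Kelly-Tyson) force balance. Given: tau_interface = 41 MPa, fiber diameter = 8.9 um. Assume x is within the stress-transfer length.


Force balance: sigma_f * (pi*d^2/4) = tau * (pi*d) * x  ->  sigma_f = 4 * tau * x / d
sigma_f = 4 * 41 * 197.0 / 8.9 = 3630.1 MPa

3630.1 MPa


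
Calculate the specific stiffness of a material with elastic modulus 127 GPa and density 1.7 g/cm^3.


Specific stiffness = E/rho = 127/1.7 = 74.7 GPa/(g/cm^3)

74.7 GPa/(g/cm^3)


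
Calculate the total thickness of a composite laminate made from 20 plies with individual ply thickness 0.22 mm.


h = n * t_ply = 20 * 0.22 = 4.4 mm

4.4 mm


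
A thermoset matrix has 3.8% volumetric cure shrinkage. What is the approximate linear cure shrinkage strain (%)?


Linear shrinkage ≈ vol_shrink/3 = 3.8/3 = 1.267%

1.267%


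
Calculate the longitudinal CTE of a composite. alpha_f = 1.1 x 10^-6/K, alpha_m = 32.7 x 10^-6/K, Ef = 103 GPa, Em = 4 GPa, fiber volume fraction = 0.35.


E1 = Ef*Vf + Em*(1-Vf) = 38.65
alpha_1 = (alpha_f*Ef*Vf + alpha_m*Em*(1-Vf))/E1 = 3.23 x 10^-6/K

3.23 x 10^-6/K


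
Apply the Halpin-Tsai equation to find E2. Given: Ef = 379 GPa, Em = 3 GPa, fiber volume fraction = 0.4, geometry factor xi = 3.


eta = (Ef/Em - 1)/(Ef/Em + xi) = (126.3333 - 1)/(126.3333 + 3) = 0.9691
E2 = Em*(1+xi*eta*Vf)/(1-eta*Vf) = 10.6 GPa

10.6 GPa


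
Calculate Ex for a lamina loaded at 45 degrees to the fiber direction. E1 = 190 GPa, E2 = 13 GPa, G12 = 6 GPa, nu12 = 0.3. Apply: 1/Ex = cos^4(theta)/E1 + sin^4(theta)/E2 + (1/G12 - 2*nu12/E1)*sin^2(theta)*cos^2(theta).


cos^4(45) = 0.25, sin^4(45) = 0.25, sin^2(45)*cos^2(45) = 0.25
1/G12 - 2*nu12/E1 = 1/6 - 2*0.3/190 = 0.163509 GPa^-1
1/Ex = 0.25/190 + 0.25/13 + 0.163509*0.25 = 0.0614238 GPa^-1
Ex = 16.28 GPa

16.28 GPa


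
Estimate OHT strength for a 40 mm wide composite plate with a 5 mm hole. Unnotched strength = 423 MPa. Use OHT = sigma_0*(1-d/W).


OHT = sigma_0*(1-d/W) = 423*(1-5/40) = 370.1 MPa

370.1 MPa


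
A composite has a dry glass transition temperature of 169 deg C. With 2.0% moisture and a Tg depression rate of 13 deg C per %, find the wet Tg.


Tg_wet = Tg_dry - k*moisture = 169 - 13*2.0 = 143.0 deg C

143.0 deg C


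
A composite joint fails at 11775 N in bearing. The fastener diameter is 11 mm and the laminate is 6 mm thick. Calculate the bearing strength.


sigma_br = F/(d*h) = 11775/(11*6) = 178.4 MPa

178.4 MPa


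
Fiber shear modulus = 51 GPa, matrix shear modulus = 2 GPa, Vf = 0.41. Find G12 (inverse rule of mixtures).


1/G12 = Vf/Gf + (1-Vf)/Gm = 0.41/51 + 0.59/2
G12 = 3.3 GPa

3.3 GPa


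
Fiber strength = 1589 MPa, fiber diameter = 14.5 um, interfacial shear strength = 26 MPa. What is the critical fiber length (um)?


Lc = sigma_f * d / (2 * tau_i) = 1589 * 14.5 / (2 * 26) = 443.1 um

443.1 um


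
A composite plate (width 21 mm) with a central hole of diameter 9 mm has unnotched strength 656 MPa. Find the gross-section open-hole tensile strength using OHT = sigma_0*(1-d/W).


OHT = sigma_0*(1-d/W) = 656*(1-9/21) = 374.9 MPa

374.9 MPa


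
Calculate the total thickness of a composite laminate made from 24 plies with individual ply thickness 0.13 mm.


h = n * t_ply = 24 * 0.13 = 3.12 mm

3.12 mm


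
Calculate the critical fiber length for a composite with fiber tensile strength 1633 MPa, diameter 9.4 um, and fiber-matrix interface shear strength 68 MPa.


Lc = sigma_f * d / (2 * tau_i) = 1633 * 9.4 / (2 * 68) = 112.9 um

112.9 um


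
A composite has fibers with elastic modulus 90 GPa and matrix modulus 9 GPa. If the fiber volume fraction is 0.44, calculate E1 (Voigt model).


E1 = Ef*Vf + Em*(1-Vf) = 90*0.44 + 9*0.56 = 44.64 GPa

44.64 GPa


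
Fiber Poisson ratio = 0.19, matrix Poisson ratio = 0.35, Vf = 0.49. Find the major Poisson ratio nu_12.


nu_12 = nu_f*Vf + nu_m*(1-Vf) = 0.19*0.49 + 0.35*0.51 = 0.2716

0.2716


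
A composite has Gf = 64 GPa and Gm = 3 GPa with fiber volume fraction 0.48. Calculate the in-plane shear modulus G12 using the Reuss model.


1/G12 = Vf/Gf + (1-Vf)/Gm = 0.48/64 + 0.52/3
G12 = 5.53 GPa

5.53 GPa


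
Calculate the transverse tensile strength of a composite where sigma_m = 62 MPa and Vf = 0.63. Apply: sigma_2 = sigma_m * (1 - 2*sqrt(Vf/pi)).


factor = 1 - 2*sqrt(0.63/pi) = 0.1044
sigma_2 = 62 * 0.1044 = 6.47 MPa

6.47 MPa


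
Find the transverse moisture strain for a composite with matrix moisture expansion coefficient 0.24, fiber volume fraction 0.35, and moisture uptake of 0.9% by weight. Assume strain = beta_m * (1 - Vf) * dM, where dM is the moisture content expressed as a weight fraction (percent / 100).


dM = 0.9/100 = 0.009
strain = beta_m * (1-Vf) * dM = 0.24 * 0.65 * 0.009 = 0.001404

0.001404


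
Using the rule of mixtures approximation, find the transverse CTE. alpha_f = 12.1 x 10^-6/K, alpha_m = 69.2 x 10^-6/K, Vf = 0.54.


alpha_2 = alpha_f*Vf + alpha_m*(1-Vf) = 12.1*0.54 + 69.2*0.46 = 38.4 x 10^-6/K

38.4 x 10^-6/K


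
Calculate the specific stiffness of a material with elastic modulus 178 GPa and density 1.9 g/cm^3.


Specific stiffness = E/rho = 178/1.9 = 93.7 GPa/(g/cm^3)

93.7 GPa/(g/cm^3)


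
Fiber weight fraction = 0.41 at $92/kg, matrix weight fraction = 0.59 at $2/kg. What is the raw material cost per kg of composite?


Cost = cost_f*Wf + cost_m*Wm = 92*0.41 + 2*0.59 = $38.9/kg

$38.9/kg


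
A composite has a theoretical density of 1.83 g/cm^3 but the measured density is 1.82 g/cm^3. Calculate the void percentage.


Void% = (rho_theo - rho_actual)/rho_theo * 100 = (1.83 - 1.82)/1.83 * 100 = 0.55%

0.55%


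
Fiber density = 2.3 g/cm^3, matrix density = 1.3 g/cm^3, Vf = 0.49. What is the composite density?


rho_c = rho_f*Vf + rho_m*(1-Vf) = 2.3*0.49 + 1.3*0.51 = 1.79 g/cm^3

1.79 g/cm^3


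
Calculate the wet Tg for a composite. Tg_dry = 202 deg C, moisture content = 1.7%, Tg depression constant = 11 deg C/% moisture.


Tg_wet = Tg_dry - k*moisture = 202 - 11*1.7 = 183.3 deg C

183.3 deg C


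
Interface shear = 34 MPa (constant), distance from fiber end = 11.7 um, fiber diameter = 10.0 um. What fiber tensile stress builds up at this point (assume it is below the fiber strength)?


Force balance: sigma_f * (pi*d^2/4) = tau * (pi*d) * x  ->  sigma_f = 4 * tau * x / d
sigma_f = 4 * 34 * 11.7 / 10.0 = 159.1 MPa

159.1 MPa


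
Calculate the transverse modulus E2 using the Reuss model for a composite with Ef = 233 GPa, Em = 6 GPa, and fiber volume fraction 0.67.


1/E2 = Vf/Ef + (1-Vf)/Em = 0.67/233 + 0.33/6
E2 = 17.28 GPa

17.28 GPa


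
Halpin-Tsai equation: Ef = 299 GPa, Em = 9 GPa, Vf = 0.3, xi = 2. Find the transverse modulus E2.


eta = (Ef/Em - 1)/(Ef/Em + xi) = (33.2222 - 1)/(33.2222 + 2) = 0.9148
E2 = Em*(1+xi*eta*Vf)/(1-eta*Vf) = 19.21 GPa

19.21 GPa


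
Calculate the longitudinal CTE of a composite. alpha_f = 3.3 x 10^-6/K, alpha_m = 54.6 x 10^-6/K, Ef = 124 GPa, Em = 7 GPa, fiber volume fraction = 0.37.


E1 = Ef*Vf + Em*(1-Vf) = 50.29
alpha_1 = (alpha_f*Ef*Vf + alpha_m*Em*(1-Vf))/E1 = 7.8 x 10^-6/K

7.8 x 10^-6/K


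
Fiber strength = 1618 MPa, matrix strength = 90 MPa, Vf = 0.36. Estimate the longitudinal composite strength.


sigma_1 = sigma_f*Vf + sigma_m*(1-Vf) = 1618*0.36 + 90*0.64 = 640.1 MPa

640.1 MPa


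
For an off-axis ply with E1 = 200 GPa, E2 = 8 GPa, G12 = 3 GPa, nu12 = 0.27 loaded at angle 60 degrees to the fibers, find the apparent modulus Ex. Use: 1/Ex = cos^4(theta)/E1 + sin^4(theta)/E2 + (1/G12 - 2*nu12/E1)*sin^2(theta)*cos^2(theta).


cos^4(60) = 0.0625, sin^4(60) = 0.5625, sin^2(60)*cos^2(60) = 0.1875
1/G12 - 2*nu12/E1 = 1/3 - 2*0.27/200 = 0.330633 GPa^-1
1/Ex = 0.0625/200 + 0.5625/8 + 0.330633*0.1875 = 0.1326188 GPa^-1
Ex = 7.54 GPa

7.54 GPa


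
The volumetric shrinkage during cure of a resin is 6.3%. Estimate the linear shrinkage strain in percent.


Linear shrinkage ≈ vol_shrink/3 = 6.3/3 = 2.1%

2.1%


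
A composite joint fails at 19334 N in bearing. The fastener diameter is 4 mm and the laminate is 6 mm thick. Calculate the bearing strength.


sigma_br = F/(d*h) = 19334/(4*6) = 805.6 MPa

805.6 MPa


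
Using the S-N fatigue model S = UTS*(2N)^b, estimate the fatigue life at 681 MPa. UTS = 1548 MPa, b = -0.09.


N = 0.5 * (S/UTS)^(1/b) = 0.5 * (681/1548)^(1/-0.09) = 4586.2441 cycles

4586.2441 cycles


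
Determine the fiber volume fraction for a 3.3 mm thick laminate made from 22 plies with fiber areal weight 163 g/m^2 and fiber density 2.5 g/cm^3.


Vf = n * FAW / (rho_f * h * 1000) = 22 * 163 / (2.5 * 3.3 * 1000) = 0.4347

0.4347


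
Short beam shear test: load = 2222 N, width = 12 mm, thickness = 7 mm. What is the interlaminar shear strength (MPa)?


ILSS = 3F/(4bh) = 3*2222/(4*12*7) = 19.84 MPa

19.84 MPa


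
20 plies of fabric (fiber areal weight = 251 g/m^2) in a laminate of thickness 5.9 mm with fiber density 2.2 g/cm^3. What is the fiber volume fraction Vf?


Vf = n * FAW / (rho_f * h * 1000) = 20 * 251 / (2.2 * 5.9 * 1000) = 0.3867

0.3867


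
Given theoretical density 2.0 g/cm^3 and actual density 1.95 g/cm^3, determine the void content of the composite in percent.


Void% = (rho_theo - rho_actual)/rho_theo * 100 = (2.0 - 1.95)/2.0 * 100 = 2.5%

2.5%


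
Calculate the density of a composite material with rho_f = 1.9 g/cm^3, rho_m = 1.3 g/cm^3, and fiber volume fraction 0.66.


rho_c = rho_f*Vf + rho_m*(1-Vf) = 1.9*0.66 + 1.3*0.34 = 1.696 g/cm^3

1.696 g/cm^3


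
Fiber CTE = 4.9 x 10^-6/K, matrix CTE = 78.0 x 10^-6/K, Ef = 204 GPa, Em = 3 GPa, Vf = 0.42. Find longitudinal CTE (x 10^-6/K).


E1 = Ef*Vf + Em*(1-Vf) = 87.42
alpha_1 = (alpha_f*Ef*Vf + alpha_m*Em*(1-Vf))/E1 = 6.35 x 10^-6/K

6.35 x 10^-6/K


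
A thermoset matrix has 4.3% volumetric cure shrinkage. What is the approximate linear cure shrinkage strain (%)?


Linear shrinkage ≈ vol_shrink/3 = 4.3/3 = 1.433%

1.433%


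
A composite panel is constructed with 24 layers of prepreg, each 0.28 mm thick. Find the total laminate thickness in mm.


h = n * t_ply = 24 * 0.28 = 6.72 mm

6.72 mm


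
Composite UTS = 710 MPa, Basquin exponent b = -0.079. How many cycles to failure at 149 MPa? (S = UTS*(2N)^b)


N = 0.5 * (S/UTS)^(1/b) = 0.5 * (149/710)^(1/-0.079) = 1.9150e+08 cycles

1.9150e+08 cycles


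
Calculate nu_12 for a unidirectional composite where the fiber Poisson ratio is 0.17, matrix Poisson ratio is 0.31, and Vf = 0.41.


nu_12 = nu_f*Vf + nu_m*(1-Vf) = 0.17*0.41 + 0.31*0.59 = 0.2526

0.2526


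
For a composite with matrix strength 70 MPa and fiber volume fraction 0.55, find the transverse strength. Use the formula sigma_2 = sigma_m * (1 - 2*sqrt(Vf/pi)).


factor = 1 - 2*sqrt(0.55/pi) = 0.1632
sigma_2 = 70 * 0.1632 = 11.42 MPa

11.42 MPa


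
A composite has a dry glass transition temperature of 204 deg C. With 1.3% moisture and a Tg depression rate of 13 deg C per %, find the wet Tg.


Tg_wet = Tg_dry - k*moisture = 204 - 13*1.3 = 187.1 deg C

187.1 deg C


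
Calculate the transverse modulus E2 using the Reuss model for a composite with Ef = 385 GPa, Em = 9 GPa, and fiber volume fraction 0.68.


1/E2 = Vf/Ef + (1-Vf)/Em = 0.68/385 + 0.32/9
E2 = 26.79 GPa

26.79 GPa


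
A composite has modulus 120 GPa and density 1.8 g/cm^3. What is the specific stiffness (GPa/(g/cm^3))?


Specific stiffness = E/rho = 120/1.8 = 66.7 GPa/(g/cm^3)

66.7 GPa/(g/cm^3)


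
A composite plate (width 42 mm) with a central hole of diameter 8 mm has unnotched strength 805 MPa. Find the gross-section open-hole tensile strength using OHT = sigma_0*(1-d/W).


OHT = sigma_0*(1-d/W) = 805*(1-8/42) = 651.7 MPa

651.7 MPa


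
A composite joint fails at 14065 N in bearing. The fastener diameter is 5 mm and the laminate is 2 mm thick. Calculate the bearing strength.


sigma_br = F/(d*h) = 14065/(5*2) = 1406.5 MPa

1406.5 MPa


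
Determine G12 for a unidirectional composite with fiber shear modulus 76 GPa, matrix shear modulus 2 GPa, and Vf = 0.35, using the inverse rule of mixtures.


1/G12 = Vf/Gf + (1-Vf)/Gm = 0.35/76 + 0.65/2
G12 = 3.03 GPa

3.03 GPa


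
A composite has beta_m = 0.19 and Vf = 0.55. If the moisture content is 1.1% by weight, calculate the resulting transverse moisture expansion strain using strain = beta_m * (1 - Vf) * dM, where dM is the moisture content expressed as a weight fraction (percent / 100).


dM = 1.1/100 = 0.011
strain = beta_m * (1-Vf) * dM = 0.19 * 0.45 * 0.011 = 0.0009405

0.0009405


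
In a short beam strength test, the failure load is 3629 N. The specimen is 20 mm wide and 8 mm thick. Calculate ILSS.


ILSS = 3F/(4bh) = 3*3629/(4*20*8) = 17.01 MPa

17.01 MPa


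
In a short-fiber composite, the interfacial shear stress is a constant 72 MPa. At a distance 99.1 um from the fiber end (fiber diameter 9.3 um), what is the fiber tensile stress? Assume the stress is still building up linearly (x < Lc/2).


Force balance: sigma_f * (pi*d^2/4) = tau * (pi*d) * x  ->  sigma_f = 4 * tau * x / d
sigma_f = 4 * 72 * 99.1 / 9.3 = 3068.9 MPa

3068.9 MPa


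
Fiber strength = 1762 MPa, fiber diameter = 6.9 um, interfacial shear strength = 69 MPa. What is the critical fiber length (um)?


Lc = sigma_f * d / (2 * tau_i) = 1762 * 6.9 / (2 * 69) = 88.1 um

88.1 um


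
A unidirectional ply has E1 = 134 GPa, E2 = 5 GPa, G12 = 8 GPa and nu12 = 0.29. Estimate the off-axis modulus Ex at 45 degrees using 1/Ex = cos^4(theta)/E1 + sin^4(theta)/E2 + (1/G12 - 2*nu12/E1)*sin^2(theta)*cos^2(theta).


cos^4(45) = 0.25, sin^4(45) = 0.25, sin^2(45)*cos^2(45) = 0.25
1/G12 - 2*nu12/E1 = 1/8 - 2*0.29/134 = 0.120672 GPa^-1
1/Ex = 0.25/134 + 0.25/5 + 0.120672*0.25 = 0.0820336 GPa^-1
Ex = 12.19 GPa

12.19 GPa


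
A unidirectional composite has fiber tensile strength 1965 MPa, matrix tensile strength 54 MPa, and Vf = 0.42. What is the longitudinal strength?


sigma_1 = sigma_f*Vf + sigma_m*(1-Vf) = 1965*0.42 + 54*0.58 = 856.6 MPa

856.6 MPa


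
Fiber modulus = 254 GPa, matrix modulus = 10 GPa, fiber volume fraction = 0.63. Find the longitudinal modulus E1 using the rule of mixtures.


E1 = Ef*Vf + Em*(1-Vf) = 254*0.63 + 10*0.37 = 163.72 GPa

163.72 GPa


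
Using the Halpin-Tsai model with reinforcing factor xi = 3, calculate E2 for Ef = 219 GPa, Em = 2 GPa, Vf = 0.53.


eta = (Ef/Em - 1)/(Ef/Em + xi) = (109.5 - 1)/(109.5 + 3) = 0.9644
E2 = Em*(1+xi*eta*Vf)/(1-eta*Vf) = 10.37 GPa

10.37 GPa


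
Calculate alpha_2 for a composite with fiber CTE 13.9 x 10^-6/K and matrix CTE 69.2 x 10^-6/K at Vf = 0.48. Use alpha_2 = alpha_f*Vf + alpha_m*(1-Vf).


alpha_2 = alpha_f*Vf + alpha_m*(1-Vf) = 13.9*0.48 + 69.2*0.52 = 42.7 x 10^-6/K

42.7 x 10^-6/K


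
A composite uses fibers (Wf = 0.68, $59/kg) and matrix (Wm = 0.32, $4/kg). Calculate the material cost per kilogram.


Cost = cost_f*Wf + cost_m*Wm = 59*0.68 + 4*0.32 = $41.4/kg

$41.4/kg


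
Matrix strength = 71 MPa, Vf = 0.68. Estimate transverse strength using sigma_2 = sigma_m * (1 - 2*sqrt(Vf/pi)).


factor = 1 - 2*sqrt(0.68/pi) = 0.0695
sigma_2 = 71 * 0.0695 = 4.94 MPa

4.94 MPa


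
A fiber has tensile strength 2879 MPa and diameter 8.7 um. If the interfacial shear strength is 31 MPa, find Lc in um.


Lc = sigma_f * d / (2 * tau_i) = 2879 * 8.7 / (2 * 31) = 404.0 um

404.0 um


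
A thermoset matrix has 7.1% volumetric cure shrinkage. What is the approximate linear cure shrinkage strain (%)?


Linear shrinkage ≈ vol_shrink/3 = 7.1/3 = 2.367%

2.367%


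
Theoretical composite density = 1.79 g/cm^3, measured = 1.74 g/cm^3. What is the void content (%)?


Void% = (rho_theo - rho_actual)/rho_theo * 100 = (1.79 - 1.74)/1.79 * 100 = 2.79%

2.79%


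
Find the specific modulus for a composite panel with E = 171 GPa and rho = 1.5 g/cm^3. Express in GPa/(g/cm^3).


Specific stiffness = E/rho = 171/1.5 = 114.0 GPa/(g/cm^3)

114.0 GPa/(g/cm^3)


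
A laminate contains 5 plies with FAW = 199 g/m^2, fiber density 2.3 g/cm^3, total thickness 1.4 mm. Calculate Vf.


Vf = n * FAW / (rho_f * h * 1000) = 5 * 199 / (2.3 * 1.4 * 1000) = 0.309

0.309


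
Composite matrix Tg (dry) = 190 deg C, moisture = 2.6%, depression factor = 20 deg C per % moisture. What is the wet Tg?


Tg_wet = Tg_dry - k*moisture = 190 - 20*2.6 = 138.0 deg C

138.0 deg C


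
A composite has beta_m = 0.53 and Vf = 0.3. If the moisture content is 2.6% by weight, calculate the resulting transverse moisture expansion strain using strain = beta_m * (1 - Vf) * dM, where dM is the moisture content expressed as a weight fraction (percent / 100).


dM = 2.6/100 = 0.026
strain = beta_m * (1-Vf) * dM = 0.53 * 0.7 * 0.026 = 0.009646

0.009646


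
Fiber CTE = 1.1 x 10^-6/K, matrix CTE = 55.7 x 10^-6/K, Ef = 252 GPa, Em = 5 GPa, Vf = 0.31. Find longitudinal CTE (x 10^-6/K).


E1 = Ef*Vf + Em*(1-Vf) = 81.57
alpha_1 = (alpha_f*Ef*Vf + alpha_m*Em*(1-Vf))/E1 = 3.41 x 10^-6/K

3.41 x 10^-6/K


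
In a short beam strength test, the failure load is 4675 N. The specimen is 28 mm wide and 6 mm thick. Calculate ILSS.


ILSS = 3F/(4bh) = 3*4675/(4*28*6) = 20.87 MPa

20.87 MPa


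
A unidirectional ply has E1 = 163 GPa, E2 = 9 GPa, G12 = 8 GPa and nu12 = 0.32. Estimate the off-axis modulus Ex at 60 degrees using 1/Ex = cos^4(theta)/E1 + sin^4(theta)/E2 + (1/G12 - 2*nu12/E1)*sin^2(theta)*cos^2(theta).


cos^4(60) = 0.0625, sin^4(60) = 0.5625, sin^2(60)*cos^2(60) = 0.1875
1/G12 - 2*nu12/E1 = 1/8 - 2*0.32/163 = 0.121074 GPa^-1
1/Ex = 0.0625/163 + 0.5625/9 + 0.121074*0.1875 = 0.0855847 GPa^-1
Ex = 11.68 GPa

11.68 GPa


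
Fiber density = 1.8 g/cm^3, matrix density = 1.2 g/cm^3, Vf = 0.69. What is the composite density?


rho_c = rho_f*Vf + rho_m*(1-Vf) = 1.8*0.69 + 1.2*0.31 = 1.614 g/cm^3

1.614 g/cm^3


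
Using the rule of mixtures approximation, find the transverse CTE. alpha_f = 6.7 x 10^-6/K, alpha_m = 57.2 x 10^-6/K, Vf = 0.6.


alpha_2 = alpha_f*Vf + alpha_m*(1-Vf) = 6.7*0.6 + 57.2*0.4 = 26.9 x 10^-6/K

26.9 x 10^-6/K


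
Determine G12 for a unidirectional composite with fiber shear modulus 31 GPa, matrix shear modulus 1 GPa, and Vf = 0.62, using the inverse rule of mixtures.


1/G12 = Vf/Gf + (1-Vf)/Gm = 0.62/31 + 0.38/1
G12 = 2.5 GPa

2.5 GPa


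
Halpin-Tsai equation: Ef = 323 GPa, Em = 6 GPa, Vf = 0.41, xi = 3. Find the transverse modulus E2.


eta = (Ef/Em - 1)/(Ef/Em + xi) = (53.8333 - 1)/(53.8333 + 3) = 0.9296
E2 = Em*(1+xi*eta*Vf)/(1-eta*Vf) = 20.78 GPa

20.78 GPa


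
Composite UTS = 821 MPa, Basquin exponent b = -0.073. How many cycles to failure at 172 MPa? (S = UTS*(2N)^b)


N = 0.5 * (S/UTS)^(1/b) = 0.5 * (172/821)^(1/-0.073) = 9.9495e+08 cycles

9.9495e+08 cycles


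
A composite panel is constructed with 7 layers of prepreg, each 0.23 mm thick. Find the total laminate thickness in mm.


h = n * t_ply = 7 * 0.23 = 1.61 mm

1.61 mm


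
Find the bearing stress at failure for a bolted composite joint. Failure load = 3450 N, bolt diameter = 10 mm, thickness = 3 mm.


sigma_br = F/(d*h) = 3450/(10*3) = 115.0 MPa

115.0 MPa


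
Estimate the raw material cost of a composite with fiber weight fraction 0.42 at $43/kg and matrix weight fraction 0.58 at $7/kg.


Cost = cost_f*Wf + cost_m*Wm = 43*0.42 + 7*0.58 = $22.12/kg

$22.12/kg


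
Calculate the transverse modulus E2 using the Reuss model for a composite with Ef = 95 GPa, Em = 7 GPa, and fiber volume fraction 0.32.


1/E2 = Vf/Ef + (1-Vf)/Em = 0.32/95 + 0.68/7
E2 = 9.95 GPa

9.95 GPa


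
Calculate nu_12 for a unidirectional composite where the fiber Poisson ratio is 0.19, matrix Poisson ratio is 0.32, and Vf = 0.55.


nu_12 = nu_f*Vf + nu_m*(1-Vf) = 0.19*0.55 + 0.32*0.45 = 0.2485

0.2485


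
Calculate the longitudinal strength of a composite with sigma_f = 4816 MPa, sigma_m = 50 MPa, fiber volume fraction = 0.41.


sigma_1 = sigma_f*Vf + sigma_m*(1-Vf) = 4816*0.41 + 50*0.59 = 2004.1 MPa

2004.1 MPa


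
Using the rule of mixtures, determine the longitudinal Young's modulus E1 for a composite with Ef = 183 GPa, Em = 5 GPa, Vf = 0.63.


E1 = Ef*Vf + Em*(1-Vf) = 183*0.63 + 5*0.37 = 117.14 GPa

117.14 GPa


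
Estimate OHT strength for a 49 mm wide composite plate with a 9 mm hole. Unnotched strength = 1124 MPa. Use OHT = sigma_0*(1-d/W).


OHT = sigma_0*(1-d/W) = 1124*(1-9/49) = 917.6 MPa

917.6 MPa


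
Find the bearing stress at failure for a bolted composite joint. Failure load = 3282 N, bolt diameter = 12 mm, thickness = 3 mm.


sigma_br = F/(d*h) = 3282/(12*3) = 91.2 MPa

91.2 MPa


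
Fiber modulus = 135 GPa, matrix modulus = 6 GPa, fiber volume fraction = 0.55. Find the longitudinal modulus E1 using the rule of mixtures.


E1 = Ef*Vf + Em*(1-Vf) = 135*0.55 + 6*0.45 = 76.95 GPa

76.95 GPa


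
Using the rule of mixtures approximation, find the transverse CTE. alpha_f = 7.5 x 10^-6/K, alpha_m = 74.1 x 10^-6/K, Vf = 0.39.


alpha_2 = alpha_f*Vf + alpha_m*(1-Vf) = 7.5*0.39 + 74.1*0.61 = 48.1 x 10^-6/K

48.1 x 10^-6/K


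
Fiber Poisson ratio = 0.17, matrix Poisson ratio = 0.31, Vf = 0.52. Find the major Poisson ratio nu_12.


nu_12 = nu_f*Vf + nu_m*(1-Vf) = 0.17*0.52 + 0.31*0.48 = 0.2372

0.2372


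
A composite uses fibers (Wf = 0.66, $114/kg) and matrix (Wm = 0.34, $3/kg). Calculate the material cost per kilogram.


Cost = cost_f*Wf + cost_m*Wm = 114*0.66 + 3*0.34 = $76.26/kg

$76.26/kg


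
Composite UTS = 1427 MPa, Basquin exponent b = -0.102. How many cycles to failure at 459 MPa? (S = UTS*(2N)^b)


N = 0.5 * (S/UTS)^(1/b) = 0.5 * (459/1427)^(1/-0.102) = 33766.9964 cycles

33766.9964 cycles


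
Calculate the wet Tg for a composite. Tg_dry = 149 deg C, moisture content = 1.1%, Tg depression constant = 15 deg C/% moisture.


Tg_wet = Tg_dry - k*moisture = 149 - 15*1.1 = 132.5 deg C

132.5 deg C


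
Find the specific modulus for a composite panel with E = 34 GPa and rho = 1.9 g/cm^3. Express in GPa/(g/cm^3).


Specific stiffness = E/rho = 34/1.9 = 17.9 GPa/(g/cm^3)

17.9 GPa/(g/cm^3)


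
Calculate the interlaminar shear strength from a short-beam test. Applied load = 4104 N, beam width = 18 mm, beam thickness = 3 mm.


ILSS = 3F/(4bh) = 3*4104/(4*18*3) = 57.0 MPa

57.0 MPa


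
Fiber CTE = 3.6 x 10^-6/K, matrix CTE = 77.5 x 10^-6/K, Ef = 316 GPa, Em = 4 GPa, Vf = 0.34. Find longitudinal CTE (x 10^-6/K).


E1 = Ef*Vf + Em*(1-Vf) = 110.08
alpha_1 = (alpha_f*Ef*Vf + alpha_m*Em*(1-Vf))/E1 = 5.37 x 10^-6/K

5.37 x 10^-6/K


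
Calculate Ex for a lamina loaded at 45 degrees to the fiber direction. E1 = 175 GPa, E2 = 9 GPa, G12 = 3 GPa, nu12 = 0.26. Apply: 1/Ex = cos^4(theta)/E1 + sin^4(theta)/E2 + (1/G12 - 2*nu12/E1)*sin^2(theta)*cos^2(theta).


cos^4(45) = 0.25, sin^4(45) = 0.25, sin^2(45)*cos^2(45) = 0.25
1/G12 - 2*nu12/E1 = 1/3 - 2*0.26/175 = 0.330362 GPa^-1
1/Ex = 0.25/175 + 0.25/9 + 0.330362*0.25 = 0.1117968 GPa^-1
Ex = 8.94 GPa

8.94 GPa
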